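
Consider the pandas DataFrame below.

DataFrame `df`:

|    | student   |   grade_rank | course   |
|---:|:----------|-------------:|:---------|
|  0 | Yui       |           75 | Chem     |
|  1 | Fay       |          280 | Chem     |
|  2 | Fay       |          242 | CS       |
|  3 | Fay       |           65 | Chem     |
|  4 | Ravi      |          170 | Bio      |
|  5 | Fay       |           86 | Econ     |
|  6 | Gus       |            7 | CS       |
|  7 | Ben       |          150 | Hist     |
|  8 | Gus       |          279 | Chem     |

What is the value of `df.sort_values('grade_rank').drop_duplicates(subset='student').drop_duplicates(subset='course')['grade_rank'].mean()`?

98.0

sort by grade_rank:
  student  grade_rank course
6     Gus           7     CS
3     Fay          65   Chem
0     Yui          75   Chem
5     Fay          86   Econ
7     Ben         150   Hist
4    Ravi         170    Bio
2     Fay         242     CS
8     Gus         279   Chem
1     Fay         280   Chem
drop duplicate student (keep=first):
  student  grade_rank course
6     Gus           7     CS
3     Fay          65   Chem
0     Yui          75   Chem
7     Ben         150   Hist
4    Ravi         170    Bio
drop duplicate course (keep=first):
  student  grade_rank course
6     Gus           7     CS
3     Fay          65   Chem
7     Ben         150   Hist
4    Ravi         170    Bio
mean of column 'grade_rank' → 98.0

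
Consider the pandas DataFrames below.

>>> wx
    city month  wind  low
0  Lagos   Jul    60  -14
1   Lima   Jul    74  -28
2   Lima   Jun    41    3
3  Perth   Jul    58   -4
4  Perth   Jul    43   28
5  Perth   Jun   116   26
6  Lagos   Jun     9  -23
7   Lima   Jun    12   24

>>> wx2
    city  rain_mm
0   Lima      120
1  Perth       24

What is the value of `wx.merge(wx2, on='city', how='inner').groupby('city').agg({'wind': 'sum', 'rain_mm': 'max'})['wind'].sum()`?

merge on 'city' (how='inner') → 6 rows:
    city month  wind  low  rain_mm
0   Lima   Jul    74  -28      120
1   Lima   Jun    41    3      120
2  Perth   Jul    58   -4       24
3  Perth   Jul    43   28       24
4  Perth   Jun   116   26       24
5   Lima   Jun    12   24      120
group by city: sum(wind), max(rain_mm):
       wind  rain_mm
city                
Lima    127      120
Perth   217       24
sum of column 'wind' → 344

344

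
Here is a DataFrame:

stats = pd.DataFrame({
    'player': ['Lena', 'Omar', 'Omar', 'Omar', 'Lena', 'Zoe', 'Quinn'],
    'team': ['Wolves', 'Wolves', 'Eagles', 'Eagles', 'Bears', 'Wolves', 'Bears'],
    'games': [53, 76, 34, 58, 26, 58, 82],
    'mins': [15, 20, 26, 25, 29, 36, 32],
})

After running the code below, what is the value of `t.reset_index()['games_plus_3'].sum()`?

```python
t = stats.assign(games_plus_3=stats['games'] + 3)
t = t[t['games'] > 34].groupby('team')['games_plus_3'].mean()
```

add column games_plus_3 = stats['games'] + 3:
  player    team  games  mins  games_plus_3
0   Lena  Wolves     53    15            56
1   Omar  Wolves     76    20            79
2   Omar  Eagles     34    26            37
3   Omar  Eagles     58    25            61
4   Lena   Bears     26    29            29
5    Zoe  Wolves     58    36            61
6  Quinn   Bears     82    32            85
filter rows where games > 34:
  player    team  games  mins  games_plus_3
0   Lena  Wolves     53    15            56
1   Omar  Wolves     76    20            79
3   Omar  Eagles     58    25            61
5    Zoe  Wolves     58    36            61
6  Quinn   Bears     82    32            85
group by team, mean of games_plus_3:
team
Bears     85.000000
Eagles    61.000000
Wolves    65.333333
Name: games_plus_3, dtype: float64
reset_index():
     team  games_plus_3
0   Bears     85.000000
1  Eagles     61.000000
2  Wolves     65.333333
Then the sum of column 'games_plus_3': 211.333333333

211.333333333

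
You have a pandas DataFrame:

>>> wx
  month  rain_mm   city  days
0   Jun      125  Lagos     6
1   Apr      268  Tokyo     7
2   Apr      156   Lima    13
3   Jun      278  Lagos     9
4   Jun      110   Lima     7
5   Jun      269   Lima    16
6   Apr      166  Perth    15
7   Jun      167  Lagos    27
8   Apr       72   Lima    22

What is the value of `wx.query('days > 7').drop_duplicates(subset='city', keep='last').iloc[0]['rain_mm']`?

166

filter rows where days > 7:
  month  rain_mm   city  days
2   Apr      156   Lima    13
3   Jun      278  Lagos     9
5   Jun      269   Lima    16
6   Apr      166  Perth    15
7   Jun      167  Lagos    27
8   Apr       72   Lima    22
drop duplicate city (keep=last):
  month  rain_mm   city  days
6   Apr      166  Perth    15
7   Jun      167  Lagos    27
8   Apr       72   Lima    22
Finally, value at position 0, column 'rain_mm' = 166.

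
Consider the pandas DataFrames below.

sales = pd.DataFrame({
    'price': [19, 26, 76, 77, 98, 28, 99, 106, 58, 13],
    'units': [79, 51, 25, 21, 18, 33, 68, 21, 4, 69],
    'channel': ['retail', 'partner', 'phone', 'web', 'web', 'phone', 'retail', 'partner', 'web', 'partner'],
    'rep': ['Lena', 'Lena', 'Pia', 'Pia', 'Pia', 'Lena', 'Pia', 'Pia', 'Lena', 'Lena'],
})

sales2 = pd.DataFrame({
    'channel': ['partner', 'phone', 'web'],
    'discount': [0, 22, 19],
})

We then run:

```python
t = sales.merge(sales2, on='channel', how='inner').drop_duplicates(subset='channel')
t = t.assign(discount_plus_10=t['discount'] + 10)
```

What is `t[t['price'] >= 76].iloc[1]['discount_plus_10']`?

merge on 'channel' (how='inner') → 8 rows:
   price  units  channel   rep  discount
0     26     51  partner  Lena         0
1     76     25    phone   Pia        22
2     77     21      web   Pia        19
3     98     18      web   Pia        19
4     28     33    phone  Lena        22
5    106     21  partner   Pia         0
6     58      4      web  Lena        19
7     13     69  partner  Lena         0
drop duplicate channel (keep=first):
   price  units  channel   rep  discount
0     26     51  partner  Lena         0
1     76     25    phone   Pia        22
2     77     21      web   Pia        19
add column discount_plus_10 = t['discount'] + 10:
   price  units  channel   rep  discount  discount_plus_10
0     26     51  partner  Lena         0                10
1     76     25    phone   Pia        22                32
2     77     21      web   Pia        19                29
filter rows where price >= 76:
   price  units channel  rep  discount  discount_plus_10
1     76     25   phone  Pia        22                32
2     77     21     web  Pia        19                29
Taking the value at position 1, column 'discount_plus_10' gives 29.

29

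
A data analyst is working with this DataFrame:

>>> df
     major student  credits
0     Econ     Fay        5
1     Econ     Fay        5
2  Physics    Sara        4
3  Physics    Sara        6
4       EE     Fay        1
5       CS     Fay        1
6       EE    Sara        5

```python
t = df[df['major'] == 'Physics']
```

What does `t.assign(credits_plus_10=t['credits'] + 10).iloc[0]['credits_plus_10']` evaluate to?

filter rows where major == 'Physics':
     major student  credits
2  Physics    Sara        4
3  Physics    Sara        6
add column credits_plus_10 = t['credits'] + 10:
     major student  credits  credits_plus_10
2  Physics    Sara        4               14
3  Physics    Sara        6               16
Then the value at position 0, column 'credits_plus_10': 14

14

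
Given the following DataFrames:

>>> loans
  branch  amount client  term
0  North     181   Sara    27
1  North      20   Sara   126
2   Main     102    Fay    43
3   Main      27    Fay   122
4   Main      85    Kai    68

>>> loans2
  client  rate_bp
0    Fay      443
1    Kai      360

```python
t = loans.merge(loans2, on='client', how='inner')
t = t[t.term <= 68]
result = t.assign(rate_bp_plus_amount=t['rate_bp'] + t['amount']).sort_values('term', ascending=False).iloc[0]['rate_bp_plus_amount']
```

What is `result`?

445

merge on 'client' (how='inner') → 3 rows:
  branch  amount client  term  rate_bp
0   Main     102    Fay    43      443
1   Main      27    Fay   122      443
2   Main      85    Kai    68      360
filter rows where term <= 68:
  branch  amount client  term  rate_bp
0   Main     102    Fay    43      443
2   Main      85    Kai    68      360
add column rate_bp_plus_amount = t['rate_bp'] + t['amount']:
  branch  amount client  term  rate_bp  rate_bp_plus_amount
0   Main     102    Fay    43      443                  545
2   Main      85    Kai    68      360                  445
sort by term descending:
  branch  amount client  term  rate_bp  rate_bp_plus_amount
2   Main      85    Kai    68      360                  445
0   Main     102    Fay    43      443                  545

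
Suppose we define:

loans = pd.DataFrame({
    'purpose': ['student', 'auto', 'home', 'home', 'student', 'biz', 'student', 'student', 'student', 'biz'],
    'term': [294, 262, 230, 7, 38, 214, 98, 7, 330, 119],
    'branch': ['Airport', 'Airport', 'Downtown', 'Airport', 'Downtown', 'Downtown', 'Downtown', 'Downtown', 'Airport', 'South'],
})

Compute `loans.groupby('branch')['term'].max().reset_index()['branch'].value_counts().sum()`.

3

group by branch, max of term:
branch
Airport     330
Downtown    230
South       119
Name: term, dtype: int64
reset_index():
     branch  term
0   Airport   330
1  Downtown   230
2     South   119
value_counts of branch:
branch
Airport     1
Downtown    1
South       1
Name: count, dtype: int64
sum of the resulting series → 3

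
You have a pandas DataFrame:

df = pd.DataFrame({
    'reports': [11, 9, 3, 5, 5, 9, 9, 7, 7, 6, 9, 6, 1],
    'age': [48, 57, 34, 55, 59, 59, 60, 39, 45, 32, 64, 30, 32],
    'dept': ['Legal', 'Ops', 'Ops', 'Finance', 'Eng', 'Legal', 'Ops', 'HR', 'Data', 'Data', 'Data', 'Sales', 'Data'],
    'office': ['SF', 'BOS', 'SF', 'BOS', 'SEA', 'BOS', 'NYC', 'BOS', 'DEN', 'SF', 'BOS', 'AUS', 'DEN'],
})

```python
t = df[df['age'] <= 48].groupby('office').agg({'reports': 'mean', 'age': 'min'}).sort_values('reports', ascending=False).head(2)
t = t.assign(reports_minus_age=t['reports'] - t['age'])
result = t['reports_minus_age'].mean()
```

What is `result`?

filter rows where age <= 48:
    reports  age   dept office
0        11   48  Legal     SF
2         3   34    Ops     SF
7         7   39     HR    BOS
8         7   45   Data    DEN
9         6   32   Data     SF
11        6   30  Sales    AUS
12        1   32   Data    DEN
group by office: mean(reports), min(age):
         reports  age
office               
AUS     6.000000   30
BOS     7.000000   39
DEN     4.000000   32
SF      6.666667   32
sort by reports descending:
         reports  age
office               
BOS     7.000000   39
SF      6.666667   32
AUS     6.000000   30
DEN     4.000000   32
take first 2 rows:
         reports  age
office               
BOS     7.000000   39
SF      6.666667   32
add column reports_minus_age = t['reports'] - t['age']:
         reports  age  reports_minus_age
office                                  
BOS     7.000000   39         -32.000000
SF      6.666667   32         -25.333333

-28.6666666667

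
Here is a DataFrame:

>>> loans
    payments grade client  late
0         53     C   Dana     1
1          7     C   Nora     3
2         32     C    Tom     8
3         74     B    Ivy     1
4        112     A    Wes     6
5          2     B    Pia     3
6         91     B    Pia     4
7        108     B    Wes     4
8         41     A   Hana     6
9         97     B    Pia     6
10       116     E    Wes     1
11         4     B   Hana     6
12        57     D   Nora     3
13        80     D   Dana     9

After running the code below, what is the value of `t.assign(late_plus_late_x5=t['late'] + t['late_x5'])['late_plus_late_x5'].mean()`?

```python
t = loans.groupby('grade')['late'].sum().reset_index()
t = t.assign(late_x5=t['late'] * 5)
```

73.2

group by grade, sum of late:
grade
A    12
B    24
C    12
D    12
E     1
Name: late, dtype: int64
reset_index():
  grade  late
0     A    12
1     B    24
2     C    12
3     D    12
4     E     1
add column late_x5 = t['late'] * 5:
  grade  late  late_x5
0     A    12       60
1     B    24      120
2     C    12       60
3     D    12       60
4     E     1        5
add column late_plus_late_x5 = t['late'] + t['late_x5']:
  grade  late  late_x5  late_plus_late_x5
0     A    12       60                 72
1     B    24      120                144
2     C    12       60                 72
3     D    12       60                 72
4     E     1        5                  6
Then the mean of column 'late_plus_late_x5': 73.2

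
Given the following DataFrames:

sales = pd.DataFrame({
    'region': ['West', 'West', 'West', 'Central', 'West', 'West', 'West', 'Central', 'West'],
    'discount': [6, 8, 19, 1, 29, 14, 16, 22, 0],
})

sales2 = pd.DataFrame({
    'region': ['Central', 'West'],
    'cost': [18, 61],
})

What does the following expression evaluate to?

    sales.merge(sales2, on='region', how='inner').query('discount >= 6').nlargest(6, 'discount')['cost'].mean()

53.8333333333

merge on 'region' (how='inner') → 9 rows:
    region  discount  cost
0     West         6    61
1     West         8    61
2     West        19    61
3  Central         1    18
4     West        29    61
5     West        14    61
6     West        16    61
7  Central        22    18
8     West         0    61
filter rows where discount >= 6:
    region  discount  cost
0     West         6    61
1     West         8    61
2     West        19    61
4     West        29    61
5     West        14    61
6     West        16    61
7  Central        22    18
take 6 rows with largest discount:
    region  discount  cost
4     West        29    61
7  Central        22    18
2     West        19    61
6     West        16    61
5     West        14    61
1     West         8    61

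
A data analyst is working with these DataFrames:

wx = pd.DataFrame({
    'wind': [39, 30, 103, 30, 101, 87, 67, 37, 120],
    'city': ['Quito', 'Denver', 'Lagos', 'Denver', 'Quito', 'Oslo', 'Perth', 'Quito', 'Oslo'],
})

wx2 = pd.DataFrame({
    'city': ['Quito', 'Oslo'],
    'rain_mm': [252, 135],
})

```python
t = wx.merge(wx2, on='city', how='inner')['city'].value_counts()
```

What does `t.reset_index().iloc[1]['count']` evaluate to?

merge on 'city' (how='inner') → 5 rows:
   wind   city  rain_mm
0    39  Quito      252
1   101  Quito      252
2    87   Oslo      135
3    37  Quito      252
4   120   Oslo      135
value_counts of city:
city
Quito    3
Oslo     2
Name: count, dtype: int64
reset_index():
    city  count
0  Quito      3
1   Oslo      2
Reading off the value at position 1, column 'count', we get 2.

2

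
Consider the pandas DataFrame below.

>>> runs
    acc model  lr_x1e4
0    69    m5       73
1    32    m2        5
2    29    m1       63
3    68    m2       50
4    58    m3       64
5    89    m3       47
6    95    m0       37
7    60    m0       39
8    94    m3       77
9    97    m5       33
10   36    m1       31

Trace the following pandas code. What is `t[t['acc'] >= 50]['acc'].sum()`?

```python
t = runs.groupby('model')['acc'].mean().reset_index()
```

290.833333333

group by model, mean of acc:
model
m0    77.500000
m1    32.500000
m2    50.000000
m3    80.333333
m5    83.000000
Name: acc, dtype: float64
reset_index():
  model        acc
0    m0  77.500000
1    m1  32.500000
2    m2  50.000000
3    m3  80.333333
4    m5  83.000000
filter rows where acc >= 50:
  model        acc
0    m0  77.500000
2    m2  50.000000
3    m3  80.333333
4    m5  83.000000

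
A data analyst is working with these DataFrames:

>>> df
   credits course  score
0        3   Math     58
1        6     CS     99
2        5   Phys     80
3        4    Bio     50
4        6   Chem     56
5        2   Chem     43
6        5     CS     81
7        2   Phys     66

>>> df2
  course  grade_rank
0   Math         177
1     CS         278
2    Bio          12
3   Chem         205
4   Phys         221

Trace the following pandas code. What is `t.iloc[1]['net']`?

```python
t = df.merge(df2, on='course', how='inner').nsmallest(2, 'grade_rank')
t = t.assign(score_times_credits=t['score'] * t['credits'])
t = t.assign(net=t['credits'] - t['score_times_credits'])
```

merge on 'course' (how='inner') → 8 rows:
   credits course  score  grade_rank
0        3   Math     58         177
1        6     CS     99         278
2        5   Phys     80         221
3        4    Bio     50          12
4        6   Chem     56         205
5        2   Chem     43         205
6        5     CS     81         278
7        2   Phys     66         221
take 2 rows with smallest grade_rank:
   credits course  score  grade_rank
3        4    Bio     50          12
0        3   Math     58         177
add column score_times_credits = t['score'] * t['credits']:
   credits course  score  grade_rank  score_times_credits
3        4    Bio     50          12                  200
0        3   Math     58         177                  174
add column net = t['credits'] - t['score_times_credits']:
   credits course  score  grade_rank  score_times_credits  net
3        4    Bio     50          12                  200 -196
0        3   Math     58         177                  174 -171
Taking the value at position 1, column 'net' gives -171.

-171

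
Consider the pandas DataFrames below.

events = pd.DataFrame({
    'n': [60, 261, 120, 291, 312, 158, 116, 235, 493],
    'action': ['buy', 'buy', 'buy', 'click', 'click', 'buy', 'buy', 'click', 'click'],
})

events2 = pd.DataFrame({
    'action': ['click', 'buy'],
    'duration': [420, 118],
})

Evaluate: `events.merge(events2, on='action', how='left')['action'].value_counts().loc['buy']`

5

merge on 'action' (how='left') → 9 rows:
     n action  duration
0   60    buy       118
1  261    buy       118
2  120    buy       118
3  291  click       420
4  312  click       420
5  158    buy       118
6  116    buy       118
7  235  click       420
8  493  click       420
value_counts of action:
action
buy      5
click    4
Name: count, dtype: int64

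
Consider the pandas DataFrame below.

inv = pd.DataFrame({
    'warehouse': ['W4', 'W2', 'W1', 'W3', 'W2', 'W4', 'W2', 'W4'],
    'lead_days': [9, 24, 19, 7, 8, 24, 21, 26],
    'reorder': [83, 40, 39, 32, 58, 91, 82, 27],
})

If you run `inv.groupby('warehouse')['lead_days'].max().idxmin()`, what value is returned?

group by warehouse, max of lead_days:
warehouse
W1    19
W2    24
W3     7
W4    26
Name: lead_days, dtype: int64
Reading off the label with the smallest value, we get W3.

W3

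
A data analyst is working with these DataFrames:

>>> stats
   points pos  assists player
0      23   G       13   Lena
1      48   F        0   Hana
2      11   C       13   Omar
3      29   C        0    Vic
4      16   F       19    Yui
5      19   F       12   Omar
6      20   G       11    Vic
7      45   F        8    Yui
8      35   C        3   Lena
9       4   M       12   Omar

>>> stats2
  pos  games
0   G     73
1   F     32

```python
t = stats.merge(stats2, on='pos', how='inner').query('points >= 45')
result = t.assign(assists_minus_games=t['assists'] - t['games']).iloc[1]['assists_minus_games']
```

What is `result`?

-24

merge on 'pos' (how='inner') → 6 rows:
   points pos  assists player  games
0      23   G       13   Lena     73
1      48   F        0   Hana     32
2      16   F       19    Yui     32
3      19   F       12   Omar     32
4      20   G       11    Vic     73
5      45   F        8    Yui     32
filter rows where points >= 45:
   points pos  assists player  games
1      48   F        0   Hana     32
5      45   F        8    Yui     32
add column assists_minus_games = t['assists'] - t['games']:
   points pos  assists player  games  assists_minus_games
1      48   F        0   Hana     32                  -32
5      45   F        8    Yui     32                  -24
So iloc[1]['assists_minus_games'] = -24.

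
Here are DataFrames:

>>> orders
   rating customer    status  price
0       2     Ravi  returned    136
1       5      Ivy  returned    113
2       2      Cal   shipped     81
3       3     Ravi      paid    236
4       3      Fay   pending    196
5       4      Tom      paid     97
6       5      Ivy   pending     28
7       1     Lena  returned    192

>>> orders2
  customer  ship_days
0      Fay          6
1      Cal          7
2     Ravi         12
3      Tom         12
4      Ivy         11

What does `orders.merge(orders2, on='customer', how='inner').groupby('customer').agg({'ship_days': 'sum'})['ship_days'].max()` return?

merge on 'customer' (how='inner') → 7 rows:
   rating customer    status  price  ship_days
0       2     Ravi  returned    136         12
1       5      Ivy  returned    113         11
2       2      Cal   shipped     81          7
3       3     Ravi      paid    236         12
4       3      Fay   pending    196          6
5       4      Tom      paid     97         12
6       5      Ivy   pending     28         11
group by customer, sum of ship_days:
          ship_days
customer           
Cal               7
Fay               6
Ivy              22
Ravi             24
Tom              12

24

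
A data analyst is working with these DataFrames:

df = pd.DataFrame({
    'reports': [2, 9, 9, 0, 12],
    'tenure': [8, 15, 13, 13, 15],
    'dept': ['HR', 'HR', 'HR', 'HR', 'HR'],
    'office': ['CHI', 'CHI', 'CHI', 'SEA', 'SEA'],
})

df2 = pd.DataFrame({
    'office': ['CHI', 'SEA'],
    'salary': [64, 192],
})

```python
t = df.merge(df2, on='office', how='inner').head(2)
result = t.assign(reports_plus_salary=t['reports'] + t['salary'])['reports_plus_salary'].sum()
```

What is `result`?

merge on 'office' (how='inner') → 5 rows:
   reports  tenure dept office  salary
0        2       8   HR    CHI      64
1        9      15   HR    CHI      64
2        9      13   HR    CHI      64
3        0      13   HR    SEA     192
4       12      15   HR    SEA     192
take first 2 rows:
   reports  tenure dept office  salary
0        2       8   HR    CHI      64
1        9      15   HR    CHI      64
add column reports_plus_salary = t['reports'] + t['salary']:
   reports  tenure dept office  salary  reports_plus_salary
0        2       8   HR    CHI      64                   66
1        9      15   HR    CHI      64                   73
Taking the sum of column 'reports_plus_salary' gives 139.

139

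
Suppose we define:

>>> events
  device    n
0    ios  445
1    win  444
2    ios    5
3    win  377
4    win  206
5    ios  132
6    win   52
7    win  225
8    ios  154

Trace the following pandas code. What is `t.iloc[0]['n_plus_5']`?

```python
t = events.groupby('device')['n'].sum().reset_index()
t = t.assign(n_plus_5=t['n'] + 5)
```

741

group by device, sum of n:
device
ios     736
win    1304
Name: n, dtype: int64
reset_index():
  device     n
0    ios   736
1    win  1304
add column n_plus_5 = t['n'] + 5:
  device     n  n_plus_5
0    ios   736       741
1    win  1304      1309
So iloc[0]['n_plus_5'] = 741.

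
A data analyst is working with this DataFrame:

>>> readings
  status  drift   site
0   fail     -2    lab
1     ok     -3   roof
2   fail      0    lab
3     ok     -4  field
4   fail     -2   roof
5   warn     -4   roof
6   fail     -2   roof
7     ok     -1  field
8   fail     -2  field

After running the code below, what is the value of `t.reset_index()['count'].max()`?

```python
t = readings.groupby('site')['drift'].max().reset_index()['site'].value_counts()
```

1

group by site, max of drift:
site
field   -1
lab      0
roof    -2
Name: drift, dtype: int64
reset_index():
    site  drift
0  field     -1
1    lab      0
2   roof     -2
value_counts of site:
site
field    1
lab      1
roof     1
Name: count, dtype: int64
reset_index():
    site  count
0  field      1
1    lab      1
2   roof      1
Taking the max of column 'count' gives 1.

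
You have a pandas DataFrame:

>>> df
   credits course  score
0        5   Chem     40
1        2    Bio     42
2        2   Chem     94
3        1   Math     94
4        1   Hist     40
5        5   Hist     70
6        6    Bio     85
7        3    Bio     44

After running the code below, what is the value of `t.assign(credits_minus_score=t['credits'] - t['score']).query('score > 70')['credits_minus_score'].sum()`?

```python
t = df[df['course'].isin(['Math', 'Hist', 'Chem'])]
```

filter rows where course in ['Math', 'Hist', 'Chem']:
   credits course  score
0        5   Chem     40
2        2   Chem     94
3        1   Math     94
4        1   Hist     40
5        5   Hist     70
add column credits_minus_score = t['credits'] - t['score']:
   credits course  score  credits_minus_score
0        5   Chem     40                  -35
2        2   Chem     94                  -92
3        1   Math     94                  -93
4        1   Hist     40                  -39
5        5   Hist     70                  -65
filter rows where score > 70:
   credits course  score  credits_minus_score
2        2   Chem     94                  -92
3        1   Math     94                  -93

-185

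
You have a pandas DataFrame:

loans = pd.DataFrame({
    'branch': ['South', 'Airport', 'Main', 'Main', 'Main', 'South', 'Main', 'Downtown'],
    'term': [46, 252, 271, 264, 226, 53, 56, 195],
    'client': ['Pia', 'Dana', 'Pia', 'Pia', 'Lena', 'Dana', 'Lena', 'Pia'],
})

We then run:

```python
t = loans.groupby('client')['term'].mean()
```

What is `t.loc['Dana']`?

152.5

group by client, mean of term:
client
Dana    152.5
Lena    141.0
Pia     194.0
Name: term, dtype: float64
Taking the value at index 'Dana' gives 152.5.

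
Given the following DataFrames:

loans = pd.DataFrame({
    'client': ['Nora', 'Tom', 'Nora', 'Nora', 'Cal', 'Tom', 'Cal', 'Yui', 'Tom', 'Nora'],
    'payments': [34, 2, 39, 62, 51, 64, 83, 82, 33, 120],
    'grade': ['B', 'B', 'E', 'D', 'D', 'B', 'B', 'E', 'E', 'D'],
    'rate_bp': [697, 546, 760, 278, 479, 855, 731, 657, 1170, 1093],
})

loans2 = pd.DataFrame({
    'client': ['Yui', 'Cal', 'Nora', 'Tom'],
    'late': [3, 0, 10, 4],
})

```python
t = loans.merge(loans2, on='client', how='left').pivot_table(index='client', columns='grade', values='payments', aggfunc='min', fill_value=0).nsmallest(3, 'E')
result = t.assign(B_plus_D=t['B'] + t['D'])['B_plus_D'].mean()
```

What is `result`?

77.3333333333

merge on 'client' (how='left') → 10 rows:
  client  payments grade  rate_bp  late
0   Nora        34     B      697    10
1    Tom         2     B      546     4
2   Nora        39     E      760    10
3   Nora        62     D      278    10
4    Cal        51     D      479     0
5    Tom        64     B      855     4
6    Cal        83     B      731     0
7    Yui        82     E      657     3
8    Tom        33     E     1170     4
9   Nora       120     D     1093    10
pivot: rows=client, cols=grade, min(payments):
grade    B   D   E
client            
Cal     83  51   0
Nora    34  62  39
Tom      2   0  33
Yui      0   0  82
take 3 rows with smallest E:
grade    B   D   E
client            
Cal     83  51   0
Tom      2   0  33
Nora    34  62  39
add column B_plus_D = t['B'] + t['D']:
grade    B   D   E  B_plus_D
client                      
Cal     83  51   0       134
Tom      2   0  33         2
Nora    34  62  39        96
Finally, mean of column 'B_plus_D' = 77.3333333333.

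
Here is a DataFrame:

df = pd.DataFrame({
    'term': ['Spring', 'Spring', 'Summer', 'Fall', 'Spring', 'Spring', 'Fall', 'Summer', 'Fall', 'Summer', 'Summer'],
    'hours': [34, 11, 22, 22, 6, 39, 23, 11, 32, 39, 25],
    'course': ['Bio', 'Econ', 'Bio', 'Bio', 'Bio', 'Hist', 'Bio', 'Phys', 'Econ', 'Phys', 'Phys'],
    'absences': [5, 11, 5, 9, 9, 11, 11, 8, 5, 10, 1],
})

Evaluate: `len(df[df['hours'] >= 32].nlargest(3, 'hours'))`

3

filter rows where hours >= 32:
     term  hours course  absences
0  Spring     34    Bio         5
5  Spring     39   Hist        11
8    Fall     32   Econ         5
9  Summer     39   Phys        10
take 3 rows with largest hours:
     term  hours course  absences
5  Spring     39   Hist        11
9  Summer     39   Phys        10
0  Spring     34    Bio         5
Then the number of rows: 3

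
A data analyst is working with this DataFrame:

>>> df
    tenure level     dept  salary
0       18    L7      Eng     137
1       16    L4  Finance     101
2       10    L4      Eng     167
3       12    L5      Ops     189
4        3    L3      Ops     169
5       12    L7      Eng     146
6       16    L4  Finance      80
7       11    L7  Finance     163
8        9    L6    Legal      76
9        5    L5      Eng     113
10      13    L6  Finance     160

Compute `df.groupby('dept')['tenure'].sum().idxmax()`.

group by dept, sum of tenure:
dept
Eng        45
Finance    56
Legal       9
Ops        15
Name: tenure, dtype: int64
Reading off the label with the largest value, we get Finance.

Finance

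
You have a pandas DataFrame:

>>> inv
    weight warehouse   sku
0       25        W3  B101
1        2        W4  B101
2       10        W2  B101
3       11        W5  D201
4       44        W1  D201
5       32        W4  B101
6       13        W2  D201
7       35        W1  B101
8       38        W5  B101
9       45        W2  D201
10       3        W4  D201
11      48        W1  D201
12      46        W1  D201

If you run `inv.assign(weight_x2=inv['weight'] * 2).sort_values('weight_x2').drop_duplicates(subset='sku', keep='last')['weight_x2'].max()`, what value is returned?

add column weight_x2 = inv['weight'] * 2:
    weight warehouse   sku  weight_x2
0       25        W3  B101         50
1        2        W4  B101          4
2       10        W2  B101         20
3       11        W5  D201         22
4       44        W1  D201         88
5       32        W4  B101         64
6       13        W2  D201         26
7       35        W1  B101         70
8       38        W5  B101         76
9       45        W2  D201         90
10       3        W4  D201          6
11      48        W1  D201         96
12      46        W1  D201         92
sort by weight_x2:
    weight warehouse   sku  weight_x2
1        2        W4  B101          4
10       3        W4  D201          6
2       10        W2  B101         20
3       11        W5  D201         22
6       13        W2  D201         26
0       25        W3  B101         50
5       32        W4  B101         64
7       35        W1  B101         70
8       38        W5  B101         76
4       44        W1  D201         88
9       45        W2  D201         90
12      46        W1  D201         92
11      48        W1  D201         96
drop duplicate sku (keep=last):
    weight warehouse   sku  weight_x2
8       38        W5  B101         76
11      48        W1  D201         96
Hence 96.

96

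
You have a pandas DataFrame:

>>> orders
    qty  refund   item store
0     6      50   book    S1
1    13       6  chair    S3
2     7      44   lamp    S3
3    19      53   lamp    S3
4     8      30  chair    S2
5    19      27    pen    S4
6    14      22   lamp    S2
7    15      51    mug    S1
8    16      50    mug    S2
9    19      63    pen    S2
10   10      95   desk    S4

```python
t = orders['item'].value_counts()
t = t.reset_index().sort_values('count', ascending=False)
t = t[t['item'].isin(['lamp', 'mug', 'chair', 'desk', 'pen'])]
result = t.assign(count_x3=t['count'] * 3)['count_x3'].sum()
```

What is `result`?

30

value_counts of item:
item
lamp     3
chair    2
pen      2
mug      2
book     1
desk     1
Name: count, dtype: int64
reset_index():
    item  count
0   lamp      3
1  chair      2
2    pen      2
3    mug      2
4   book      1
5   desk      1
sort by count descending:
    item  count
0   lamp      3
1  chair      2
2    pen      2
3    mug      2
4   book      1
5   desk      1
filter rows where item in ['lamp', 'mug', 'chair', 'desk', 'pen']:
    item  count
0   lamp      3
1  chair      2
2    pen      2
3    mug      2
5   desk      1
add column count_x3 = t['count'] * 3:
    item  count  count_x3
0   lamp      3         9
1  chair      2         6
2    pen      2         6
3    mug      2         6
5   desk      1         3
Then the sum of column 'count_x3': 30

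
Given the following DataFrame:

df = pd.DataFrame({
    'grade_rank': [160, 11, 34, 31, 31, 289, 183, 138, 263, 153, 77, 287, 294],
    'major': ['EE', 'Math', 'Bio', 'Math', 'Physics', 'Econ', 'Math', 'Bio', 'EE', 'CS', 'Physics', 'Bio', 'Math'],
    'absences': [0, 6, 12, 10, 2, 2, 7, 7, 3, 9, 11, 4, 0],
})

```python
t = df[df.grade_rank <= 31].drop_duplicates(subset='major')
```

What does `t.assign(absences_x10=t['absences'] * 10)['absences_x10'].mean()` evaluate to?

40.0

filter rows where grade_rank <= 31:
   grade_rank    major  absences
1          11     Math         6
3          31     Math        10
4          31  Physics         2
drop duplicate major (keep=first):
   grade_rank    major  absences
1          11     Math         6
4          31  Physics         2
add column absences_x10 = t['absences'] * 10:
   grade_rank    major  absences  absences_x10
1          11     Math         6            60
4          31  Physics         2            20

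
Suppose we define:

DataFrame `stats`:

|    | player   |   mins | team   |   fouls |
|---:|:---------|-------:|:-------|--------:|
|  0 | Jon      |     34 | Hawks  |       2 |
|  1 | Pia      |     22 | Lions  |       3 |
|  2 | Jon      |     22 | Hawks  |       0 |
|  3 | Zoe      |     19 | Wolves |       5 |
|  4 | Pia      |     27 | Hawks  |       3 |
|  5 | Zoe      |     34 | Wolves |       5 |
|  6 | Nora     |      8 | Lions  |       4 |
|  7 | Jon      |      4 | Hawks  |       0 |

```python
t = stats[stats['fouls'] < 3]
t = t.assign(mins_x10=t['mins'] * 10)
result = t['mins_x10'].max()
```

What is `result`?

filter rows where fouls < 3:
  player  mins   team  fouls
0    Jon    34  Hawks      2
2    Jon    22  Hawks      0
7    Jon     4  Hawks      0
add column mins_x10 = t['mins'] * 10:
  player  mins   team  fouls  mins_x10
0    Jon    34  Hawks      2       340
2    Jon    22  Hawks      0       220
7    Jon     4  Hawks      0        40

340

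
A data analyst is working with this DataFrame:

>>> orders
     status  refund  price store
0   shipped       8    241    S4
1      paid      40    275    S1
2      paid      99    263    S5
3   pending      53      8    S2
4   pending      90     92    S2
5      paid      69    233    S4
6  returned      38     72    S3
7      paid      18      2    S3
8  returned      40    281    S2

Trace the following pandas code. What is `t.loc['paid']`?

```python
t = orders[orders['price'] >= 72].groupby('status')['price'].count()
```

filter rows where price >= 72:
     status  refund  price store
0   shipped       8    241    S4
1      paid      40    275    S1
2      paid      99    263    S5
4   pending      90     92    S2
5      paid      69    233    S4
6  returned      38     72    S3
8  returned      40    281    S2
group by status, count of price:
status
paid        3
pending     1
returned    2
shipped     1
Name: price, dtype: int64

3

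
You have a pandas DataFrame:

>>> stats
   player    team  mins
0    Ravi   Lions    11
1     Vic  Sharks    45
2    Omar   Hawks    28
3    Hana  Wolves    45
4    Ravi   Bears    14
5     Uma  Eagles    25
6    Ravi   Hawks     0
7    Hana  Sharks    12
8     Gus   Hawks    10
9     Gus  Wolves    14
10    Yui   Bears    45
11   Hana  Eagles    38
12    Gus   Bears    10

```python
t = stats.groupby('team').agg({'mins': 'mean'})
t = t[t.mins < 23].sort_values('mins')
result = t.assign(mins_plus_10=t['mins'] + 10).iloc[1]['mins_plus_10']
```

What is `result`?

22.6666666667

group by team, mean of mins:
             mins
team             
Bears   23.000000
Eagles  31.500000
Hawks   12.666667
Lions   11.000000
Sharks  28.500000
Wolves  29.500000
filter rows where mins < 23:
            mins
team            
Hawks  12.666667
Lions  11.000000
sort by mins:
            mins
team            
Lions  11.000000
Hawks  12.666667
add column mins_plus_10 = t['mins'] + 10:
            mins  mins_plus_10
team                          
Lions  11.000000     21.000000
Hawks  12.666667     22.666667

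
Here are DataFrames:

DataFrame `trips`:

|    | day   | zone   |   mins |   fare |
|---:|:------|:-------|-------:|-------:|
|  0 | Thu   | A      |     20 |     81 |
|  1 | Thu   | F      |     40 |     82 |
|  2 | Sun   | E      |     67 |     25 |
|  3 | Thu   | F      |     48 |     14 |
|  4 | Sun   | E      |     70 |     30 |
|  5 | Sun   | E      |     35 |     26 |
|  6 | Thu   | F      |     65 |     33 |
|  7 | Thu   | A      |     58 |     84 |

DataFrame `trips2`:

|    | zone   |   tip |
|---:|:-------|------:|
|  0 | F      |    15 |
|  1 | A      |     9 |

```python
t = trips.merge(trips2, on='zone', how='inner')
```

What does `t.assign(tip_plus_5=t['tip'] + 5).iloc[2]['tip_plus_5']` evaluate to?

20

merge on 'zone' (how='inner') → 5 rows:
   day zone  mins  fare  tip
0  Thu    A    20    81    9
1  Thu    F    40    82   15
2  Thu    F    48    14   15
3  Thu    F    65    33   15
4  Thu    A    58    84    9
add column tip_plus_5 = t['tip'] + 5:
   day zone  mins  fare  tip  tip_plus_5
0  Thu    A    20    81    9          14
1  Thu    F    40    82   15          20
2  Thu    F    48    14   15          20
3  Thu    F    65    33   15          20
4  Thu    A    58    84    9          14
The value at position 2, column 'tip_plus_5' is 20.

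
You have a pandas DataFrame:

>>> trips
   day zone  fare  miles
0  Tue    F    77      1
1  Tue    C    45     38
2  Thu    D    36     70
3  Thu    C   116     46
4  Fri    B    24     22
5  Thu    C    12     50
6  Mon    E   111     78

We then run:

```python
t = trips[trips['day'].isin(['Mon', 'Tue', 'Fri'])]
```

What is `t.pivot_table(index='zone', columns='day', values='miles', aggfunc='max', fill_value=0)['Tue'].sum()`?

39

filter rows where day in ['Mon', 'Tue', 'Fri']:
   day zone  fare  miles
0  Tue    F    77      1
1  Tue    C    45     38
4  Fri    B    24     22
6  Mon    E   111     78
pivot: rows=zone, cols=day, max(miles):
day   Fri  Mon  Tue
zone               
B      22    0    0
C       0    0   38
E       0   78    0
F       0    0    1
So sum() = 39.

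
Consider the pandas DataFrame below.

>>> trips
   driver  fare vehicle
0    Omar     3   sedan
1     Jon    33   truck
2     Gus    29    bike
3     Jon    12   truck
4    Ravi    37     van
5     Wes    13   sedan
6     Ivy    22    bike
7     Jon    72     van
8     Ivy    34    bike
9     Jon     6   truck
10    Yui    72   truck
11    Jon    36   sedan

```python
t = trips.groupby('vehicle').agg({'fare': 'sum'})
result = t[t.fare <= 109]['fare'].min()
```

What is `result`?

group by vehicle, sum of fare:
         fare
vehicle      
bike       85
sedan      52
truck     123
van       109
filter rows where fare <= 109:
         fare
vehicle      
bike       85
sedan      52
van       109
Then the min of column 'fare': 52

52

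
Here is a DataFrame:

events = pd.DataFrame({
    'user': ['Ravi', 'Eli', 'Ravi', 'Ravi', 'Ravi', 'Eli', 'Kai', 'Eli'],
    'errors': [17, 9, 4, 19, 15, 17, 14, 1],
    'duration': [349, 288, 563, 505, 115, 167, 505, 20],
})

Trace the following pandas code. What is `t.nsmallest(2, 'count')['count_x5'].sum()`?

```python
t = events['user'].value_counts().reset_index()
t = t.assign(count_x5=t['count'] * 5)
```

20

value_counts of user:
user
Ravi    4
Eli     3
Kai     1
Name: count, dtype: int64
reset_index():
   user  count
0  Ravi      4
1   Eli      3
2   Kai      1
add column count_x5 = t['count'] * 5:
   user  count  count_x5
0  Ravi      4        20
1   Eli      3        15
2   Kai      1         5
take 2 rows with smallest count:
  user  count  count_x5
2  Kai      1         5
1  Eli      3        15
Taking the sum of column 'count_x5' gives 20.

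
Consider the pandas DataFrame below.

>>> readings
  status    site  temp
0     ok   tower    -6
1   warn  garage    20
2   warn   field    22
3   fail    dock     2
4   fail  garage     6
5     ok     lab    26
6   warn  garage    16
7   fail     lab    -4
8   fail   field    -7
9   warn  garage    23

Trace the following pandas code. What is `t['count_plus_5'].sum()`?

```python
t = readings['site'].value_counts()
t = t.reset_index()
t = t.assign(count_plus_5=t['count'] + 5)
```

value_counts of site:
site
garage    4
field     2
lab       2
tower     1
dock      1
Name: count, dtype: int64
reset_index():
     site  count
0  garage      4
1   field      2
2     lab      2
3   tower      1
4    dock      1
add column count_plus_5 = t['count'] + 5:
     site  count  count_plus_5
0  garage      4             9
1   field      2             7
2     lab      2             7
3   tower      1             6
4    dock      1             6
The sum of column 'count_plus_5' is 35.

35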